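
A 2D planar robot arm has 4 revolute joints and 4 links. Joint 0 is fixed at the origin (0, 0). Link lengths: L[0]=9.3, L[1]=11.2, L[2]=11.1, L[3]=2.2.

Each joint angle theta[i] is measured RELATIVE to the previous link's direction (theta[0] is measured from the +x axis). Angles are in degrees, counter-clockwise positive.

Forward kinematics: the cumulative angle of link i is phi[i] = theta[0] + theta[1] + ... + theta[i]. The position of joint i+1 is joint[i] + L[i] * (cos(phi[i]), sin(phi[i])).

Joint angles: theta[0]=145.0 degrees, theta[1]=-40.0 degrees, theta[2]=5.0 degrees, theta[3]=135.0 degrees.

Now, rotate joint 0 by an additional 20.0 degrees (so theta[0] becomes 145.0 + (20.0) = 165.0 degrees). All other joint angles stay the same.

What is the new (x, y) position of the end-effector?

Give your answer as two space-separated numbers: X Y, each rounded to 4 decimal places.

joint[0] = (0.0000, 0.0000)  (base)
link 0: phi[0] = 165 = 165 deg
  cos(165 deg) = -0.9659, sin(165 deg) = 0.2588
  joint[1] = (0.0000, 0.0000) + 9.3 * (-0.9659, 0.2588) = (0.0000 + -8.9831, 0.0000 + 2.4070) = (-8.9831, 2.4070)
link 1: phi[1] = 165 + -40 = 125 deg
  cos(125 deg) = -0.5736, sin(125 deg) = 0.8192
  joint[2] = (-8.9831, 2.4070) + 11.2 * (-0.5736, 0.8192) = (-8.9831 + -6.4241, 2.4070 + 9.1745) = (-15.4072, 11.5815)
link 2: phi[2] = 165 + -40 + 5 = 130 deg
  cos(130 deg) = -0.6428, sin(130 deg) = 0.7660
  joint[3] = (-15.4072, 11.5815) + 11.1 * (-0.6428, 0.7660) = (-15.4072 + -7.1349, 11.5815 + 8.5031) = (-22.5421, 20.0846)
link 3: phi[3] = 165 + -40 + 5 + 135 = 265 deg
  cos(265 deg) = -0.0872, sin(265 deg) = -0.9962
  joint[4] = (-22.5421, 20.0846) + 2.2 * (-0.0872, -0.9962) = (-22.5421 + -0.1917, 20.0846 + -2.1916) = (-22.7339, 17.8930)
End effector: (-22.7339, 17.8930)

Answer: -22.7339 17.8930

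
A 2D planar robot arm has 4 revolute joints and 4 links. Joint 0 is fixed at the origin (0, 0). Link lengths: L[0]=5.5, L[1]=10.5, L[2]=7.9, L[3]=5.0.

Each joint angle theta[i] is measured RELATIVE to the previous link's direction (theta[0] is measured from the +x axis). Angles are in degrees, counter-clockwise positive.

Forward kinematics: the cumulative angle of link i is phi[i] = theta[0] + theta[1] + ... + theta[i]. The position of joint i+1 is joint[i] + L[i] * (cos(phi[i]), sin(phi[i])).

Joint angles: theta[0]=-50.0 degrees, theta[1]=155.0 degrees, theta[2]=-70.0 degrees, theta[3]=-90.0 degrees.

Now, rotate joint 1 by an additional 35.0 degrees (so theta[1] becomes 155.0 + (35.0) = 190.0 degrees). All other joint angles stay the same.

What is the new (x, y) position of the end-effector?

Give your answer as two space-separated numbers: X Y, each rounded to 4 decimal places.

joint[0] = (0.0000, 0.0000)  (base)
link 0: phi[0] = -50 = -50 deg
  cos(-50 deg) = 0.6428, sin(-50 deg) = -0.7660
  joint[1] = (0.0000, 0.0000) + 5.5 * (0.6428, -0.7660) = (0.0000 + 3.5353, 0.0000 + -4.2132) = (3.5353, -4.2132)
link 1: phi[1] = -50 + 190 = 140 deg
  cos(140 deg) = -0.7660, sin(140 deg) = 0.6428
  joint[2] = (3.5353, -4.2132) + 10.5 * (-0.7660, 0.6428) = (3.5353 + -8.0435, -4.2132 + 6.7493) = (-4.5081, 2.5360)
link 2: phi[2] = -50 + 190 + -70 = 70 deg
  cos(70 deg) = 0.3420, sin(70 deg) = 0.9397
  joint[3] = (-4.5081, 2.5360) + 7.9 * (0.3420, 0.9397) = (-4.5081 + 2.7020, 2.5360 + 7.4236) = (-1.8062, 9.9596)
link 3: phi[3] = -50 + 190 + -70 + -90 = -20 deg
  cos(-20 deg) = 0.9397, sin(-20 deg) = -0.3420
  joint[4] = (-1.8062, 9.9596) + 5 * (0.9397, -0.3420) = (-1.8062 + 4.6985, 9.9596 + -1.7101) = (2.8923, 8.2495)
End effector: (2.8923, 8.2495)

Answer: 2.8923 8.2495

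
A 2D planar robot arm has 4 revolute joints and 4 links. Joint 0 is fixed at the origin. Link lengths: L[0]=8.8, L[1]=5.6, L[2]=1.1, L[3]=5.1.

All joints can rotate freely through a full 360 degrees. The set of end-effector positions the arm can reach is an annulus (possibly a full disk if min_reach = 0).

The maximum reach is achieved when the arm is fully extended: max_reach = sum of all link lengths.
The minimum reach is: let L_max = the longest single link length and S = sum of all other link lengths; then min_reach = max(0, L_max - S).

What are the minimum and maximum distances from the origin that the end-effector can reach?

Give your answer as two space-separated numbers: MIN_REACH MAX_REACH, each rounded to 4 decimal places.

Link lengths: [8.8, 5.6, 1.1, 5.1]
max_reach = 8.8 + 5.6 + 1.1 + 5.1 = 20.6
L_max = max([8.8, 5.6, 1.1, 5.1]) = 8.8
S (sum of others) = 20.6 - 8.8 = 11.8
min_reach = max(0, 8.8 - 11.8) = max(0, -3) = 0

Answer: 0.0000 20.6000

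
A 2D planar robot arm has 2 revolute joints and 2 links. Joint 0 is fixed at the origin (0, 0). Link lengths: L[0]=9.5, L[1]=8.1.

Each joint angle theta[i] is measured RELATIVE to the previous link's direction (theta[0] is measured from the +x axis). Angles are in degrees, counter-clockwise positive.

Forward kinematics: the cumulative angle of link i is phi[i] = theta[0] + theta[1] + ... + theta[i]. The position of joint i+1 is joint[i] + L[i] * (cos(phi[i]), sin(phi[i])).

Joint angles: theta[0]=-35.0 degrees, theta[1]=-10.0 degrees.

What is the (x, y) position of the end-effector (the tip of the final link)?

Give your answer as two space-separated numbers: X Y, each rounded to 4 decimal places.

Answer: 13.5095 -11.1765

Derivation:
joint[0] = (0.0000, 0.0000)  (base)
link 0: phi[0] = -35 = -35 deg
  cos(-35 deg) = 0.8192, sin(-35 deg) = -0.5736
  joint[1] = (0.0000, 0.0000) + 9.5 * (0.8192, -0.5736) = (0.0000 + 7.7819, 0.0000 + -5.4490) = (7.7819, -5.4490)
link 1: phi[1] = -35 + -10 = -45 deg
  cos(-45 deg) = 0.7071, sin(-45 deg) = -0.7071
  joint[2] = (7.7819, -5.4490) + 8.1 * (0.7071, -0.7071) = (7.7819 + 5.7276, -5.4490 + -5.7276) = (13.5095, -11.1765)
End effector: (13.5095, -11.1765)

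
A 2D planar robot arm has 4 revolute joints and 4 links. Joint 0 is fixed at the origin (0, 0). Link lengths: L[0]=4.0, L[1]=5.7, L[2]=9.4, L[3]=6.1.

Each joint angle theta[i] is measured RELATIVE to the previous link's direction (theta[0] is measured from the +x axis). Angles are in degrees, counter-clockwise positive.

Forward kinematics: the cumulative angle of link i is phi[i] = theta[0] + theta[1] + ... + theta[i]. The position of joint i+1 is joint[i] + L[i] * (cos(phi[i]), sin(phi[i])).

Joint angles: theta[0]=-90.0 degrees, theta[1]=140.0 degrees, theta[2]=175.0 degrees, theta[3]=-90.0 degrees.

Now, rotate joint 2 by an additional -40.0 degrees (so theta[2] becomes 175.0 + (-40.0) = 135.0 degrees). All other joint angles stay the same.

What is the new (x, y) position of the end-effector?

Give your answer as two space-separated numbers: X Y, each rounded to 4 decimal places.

Answer: -6.2320 5.6240

Derivation:
joint[0] = (0.0000, 0.0000)  (base)
link 0: phi[0] = -90 = -90 deg
  cos(-90 deg) = 0.0000, sin(-90 deg) = -1.0000
  joint[1] = (0.0000, 0.0000) + 4 * (0.0000, -1.0000) = (0.0000 + 0.0000, 0.0000 + -4.0000) = (0.0000, -4.0000)
link 1: phi[1] = -90 + 140 = 50 deg
  cos(50 deg) = 0.6428, sin(50 deg) = 0.7660
  joint[2] = (0.0000, -4.0000) + 5.7 * (0.6428, 0.7660) = (0.0000 + 3.6639, -4.0000 + 4.3665) = (3.6639, 0.3665)
link 2: phi[2] = -90 + 140 + 135 = 185 deg
  cos(185 deg) = -0.9962, sin(185 deg) = -0.0872
  joint[3] = (3.6639, 0.3665) + 9.4 * (-0.9962, -0.0872) = (3.6639 + -9.3642, 0.3665 + -0.8193) = (-5.7003, -0.4528)
link 3: phi[3] = -90 + 140 + 135 + -90 = 95 deg
  cos(95 deg) = -0.0872, sin(95 deg) = 0.9962
  joint[4] = (-5.7003, -0.4528) + 6.1 * (-0.0872, 0.9962) = (-5.7003 + -0.5317, -0.4528 + 6.0768) = (-6.2320, 5.6240)
End effector: (-6.2320, 5.6240)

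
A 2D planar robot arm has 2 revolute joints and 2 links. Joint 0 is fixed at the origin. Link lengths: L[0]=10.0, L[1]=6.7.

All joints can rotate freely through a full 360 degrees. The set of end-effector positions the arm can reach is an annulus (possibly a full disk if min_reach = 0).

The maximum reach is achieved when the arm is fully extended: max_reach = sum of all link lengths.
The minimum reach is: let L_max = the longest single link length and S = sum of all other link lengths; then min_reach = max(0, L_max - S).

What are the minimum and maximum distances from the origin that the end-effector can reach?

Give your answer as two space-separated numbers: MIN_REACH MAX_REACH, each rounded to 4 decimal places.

Answer: 3.3000 16.7000

Derivation:
Link lengths: [10.0, 6.7]
max_reach = 10 + 6.7 = 16.7
L_max = max([10.0, 6.7]) = 10
S (sum of others) = 16.7 - 10 = 6.7
min_reach = max(0, 10 - 6.7) = max(0, 3.3) = 3.3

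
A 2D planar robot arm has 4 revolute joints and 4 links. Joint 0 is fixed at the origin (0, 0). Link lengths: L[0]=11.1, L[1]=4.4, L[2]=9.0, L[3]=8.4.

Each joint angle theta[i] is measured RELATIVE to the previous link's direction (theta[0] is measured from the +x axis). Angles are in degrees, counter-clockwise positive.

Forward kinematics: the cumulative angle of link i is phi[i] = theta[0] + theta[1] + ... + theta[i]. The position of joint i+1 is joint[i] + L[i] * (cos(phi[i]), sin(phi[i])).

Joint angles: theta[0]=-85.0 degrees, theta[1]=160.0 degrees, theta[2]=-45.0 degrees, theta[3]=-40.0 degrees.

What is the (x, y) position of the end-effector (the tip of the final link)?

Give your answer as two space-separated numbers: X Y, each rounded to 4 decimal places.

Answer: 18.1728 -3.7663

Derivation:
joint[0] = (0.0000, 0.0000)  (base)
link 0: phi[0] = -85 = -85 deg
  cos(-85 deg) = 0.0872, sin(-85 deg) = -0.9962
  joint[1] = (0.0000, 0.0000) + 11.1 * (0.0872, -0.9962) = (0.0000 + 0.9674, 0.0000 + -11.0578) = (0.9674, -11.0578)
link 1: phi[1] = -85 + 160 = 75 deg
  cos(75 deg) = 0.2588, sin(75 deg) = 0.9659
  joint[2] = (0.9674, -11.0578) + 4.4 * (0.2588, 0.9659) = (0.9674 + 1.1388, -11.0578 + 4.2501) = (2.1062, -6.8077)
link 2: phi[2] = -85 + 160 + -45 = 30 deg
  cos(30 deg) = 0.8660, sin(30 deg) = 0.5000
  joint[3] = (2.1062, -6.8077) + 9 * (0.8660, 0.5000) = (2.1062 + 7.7942, -6.8077 + 4.5000) = (9.9005, -2.3077)
link 3: phi[3] = -85 + 160 + -45 + -40 = -10 deg
  cos(-10 deg) = 0.9848, sin(-10 deg) = -0.1736
  joint[4] = (9.9005, -2.3077) + 8.4 * (0.9848, -0.1736) = (9.9005 + 8.2724, -2.3077 + -1.4586) = (18.1728, -3.7663)
End effector: (18.1728, -3.7663)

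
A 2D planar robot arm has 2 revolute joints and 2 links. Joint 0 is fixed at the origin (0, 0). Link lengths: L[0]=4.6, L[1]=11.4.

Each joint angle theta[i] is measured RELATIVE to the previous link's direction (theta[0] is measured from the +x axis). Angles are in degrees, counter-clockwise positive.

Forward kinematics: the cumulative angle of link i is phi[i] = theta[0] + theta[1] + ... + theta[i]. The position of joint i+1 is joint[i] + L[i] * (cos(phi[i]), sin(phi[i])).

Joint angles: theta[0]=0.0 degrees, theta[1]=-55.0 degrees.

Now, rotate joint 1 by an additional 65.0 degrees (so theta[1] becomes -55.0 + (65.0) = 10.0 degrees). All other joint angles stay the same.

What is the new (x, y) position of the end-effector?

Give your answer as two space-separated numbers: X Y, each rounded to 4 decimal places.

joint[0] = (0.0000, 0.0000)  (base)
link 0: phi[0] = 0 = 0 deg
  cos(0 deg) = 1.0000, sin(0 deg) = 0.0000
  joint[1] = (0.0000, 0.0000) + 4.6 * (1.0000, 0.0000) = (0.0000 + 4.6000, 0.0000 + 0.0000) = (4.6000, 0.0000)
link 1: phi[1] = 0 + 10 = 10 deg
  cos(10 deg) = 0.9848, sin(10 deg) = 0.1736
  joint[2] = (4.6000, 0.0000) + 11.4 * (0.9848, 0.1736) = (4.6000 + 11.2268, 0.0000 + 1.9796) = (15.8268, 1.9796)
End effector: (15.8268, 1.9796)

Answer: 15.8268 1.9796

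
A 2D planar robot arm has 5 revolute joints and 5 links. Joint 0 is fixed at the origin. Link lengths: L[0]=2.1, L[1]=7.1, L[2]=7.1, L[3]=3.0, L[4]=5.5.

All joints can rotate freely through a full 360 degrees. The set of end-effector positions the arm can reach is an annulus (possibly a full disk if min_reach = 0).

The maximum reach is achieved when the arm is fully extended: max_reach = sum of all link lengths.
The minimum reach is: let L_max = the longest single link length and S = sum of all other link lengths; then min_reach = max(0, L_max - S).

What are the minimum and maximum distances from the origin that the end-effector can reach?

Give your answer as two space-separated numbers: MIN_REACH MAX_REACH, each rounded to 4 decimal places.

Answer: 0.0000 24.8000

Derivation:
Link lengths: [2.1, 7.1, 7.1, 3.0, 5.5]
max_reach = 2.1 + 7.1 + 7.1 + 3 + 5.5 = 24.8
L_max = max([2.1, 7.1, 7.1, 3.0, 5.5]) = 7.1
S (sum of others) = 24.8 - 7.1 = 17.7
min_reach = max(0, 7.1 - 17.7) = max(0, -10.6) = 0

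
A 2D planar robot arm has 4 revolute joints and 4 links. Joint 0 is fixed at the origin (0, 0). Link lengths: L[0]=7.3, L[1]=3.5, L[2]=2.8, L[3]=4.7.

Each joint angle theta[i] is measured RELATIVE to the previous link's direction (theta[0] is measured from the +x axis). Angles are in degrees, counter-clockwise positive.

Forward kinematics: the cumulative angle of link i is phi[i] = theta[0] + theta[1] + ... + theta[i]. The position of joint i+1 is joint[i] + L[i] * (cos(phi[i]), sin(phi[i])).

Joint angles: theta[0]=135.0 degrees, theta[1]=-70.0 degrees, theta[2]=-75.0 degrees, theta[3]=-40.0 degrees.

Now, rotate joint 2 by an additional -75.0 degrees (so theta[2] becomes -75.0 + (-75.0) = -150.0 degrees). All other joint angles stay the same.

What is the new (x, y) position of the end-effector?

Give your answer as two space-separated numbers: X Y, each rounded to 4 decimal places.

Answer: -6.1345 1.6946

Derivation:
joint[0] = (0.0000, 0.0000)  (base)
link 0: phi[0] = 135 = 135 deg
  cos(135 deg) = -0.7071, sin(135 deg) = 0.7071
  joint[1] = (0.0000, 0.0000) + 7.3 * (-0.7071, 0.7071) = (0.0000 + -5.1619, 0.0000 + 5.1619) = (-5.1619, 5.1619)
link 1: phi[1] = 135 + -70 = 65 deg
  cos(65 deg) = 0.4226, sin(65 deg) = 0.9063
  joint[2] = (-5.1619, 5.1619) + 3.5 * (0.4226, 0.9063) = (-5.1619 + 1.4792, 5.1619 + 3.1721) = (-3.6827, 8.3340)
link 2: phi[2] = 135 + -70 + -150 = -85 deg
  cos(-85 deg) = 0.0872, sin(-85 deg) = -0.9962
  joint[3] = (-3.6827, 8.3340) + 2.8 * (0.0872, -0.9962) = (-3.6827 + 0.2440, 8.3340 + -2.7893) = (-3.4387, 5.5446)
link 3: phi[3] = 135 + -70 + -150 + -40 = -125 deg
  cos(-125 deg) = -0.5736, sin(-125 deg) = -0.8192
  joint[4] = (-3.4387, 5.5446) + 4.7 * (-0.5736, -0.8192) = (-3.4387 + -2.6958, 5.5446 + -3.8500) = (-6.1345, 1.6946)
End effector: (-6.1345, 1.6946)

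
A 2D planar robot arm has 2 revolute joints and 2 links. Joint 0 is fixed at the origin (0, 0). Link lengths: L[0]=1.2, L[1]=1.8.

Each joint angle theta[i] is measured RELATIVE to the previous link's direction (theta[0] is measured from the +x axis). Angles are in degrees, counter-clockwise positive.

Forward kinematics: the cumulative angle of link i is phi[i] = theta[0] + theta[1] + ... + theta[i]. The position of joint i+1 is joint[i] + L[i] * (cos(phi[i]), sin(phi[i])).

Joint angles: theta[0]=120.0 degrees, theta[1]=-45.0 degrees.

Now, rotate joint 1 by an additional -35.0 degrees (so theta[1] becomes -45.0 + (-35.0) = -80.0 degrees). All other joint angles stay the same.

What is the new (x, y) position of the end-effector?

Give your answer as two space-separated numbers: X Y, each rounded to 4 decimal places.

joint[0] = (0.0000, 0.0000)  (base)
link 0: phi[0] = 120 = 120 deg
  cos(120 deg) = -0.5000, sin(120 deg) = 0.8660
  joint[1] = (0.0000, 0.0000) + 1.2 * (-0.5000, 0.8660) = (0.0000 + -0.6000, 0.0000 + 1.0392) = (-0.6000, 1.0392)
link 1: phi[1] = 120 + -80 = 40 deg
  cos(40 deg) = 0.7660, sin(40 deg) = 0.6428
  joint[2] = (-0.6000, 1.0392) + 1.8 * (0.7660, 0.6428) = (-0.6000 + 1.3789, 1.0392 + 1.1570) = (0.7789, 2.1962)
End effector: (0.7789, 2.1962)

Answer: 0.7789 2.1962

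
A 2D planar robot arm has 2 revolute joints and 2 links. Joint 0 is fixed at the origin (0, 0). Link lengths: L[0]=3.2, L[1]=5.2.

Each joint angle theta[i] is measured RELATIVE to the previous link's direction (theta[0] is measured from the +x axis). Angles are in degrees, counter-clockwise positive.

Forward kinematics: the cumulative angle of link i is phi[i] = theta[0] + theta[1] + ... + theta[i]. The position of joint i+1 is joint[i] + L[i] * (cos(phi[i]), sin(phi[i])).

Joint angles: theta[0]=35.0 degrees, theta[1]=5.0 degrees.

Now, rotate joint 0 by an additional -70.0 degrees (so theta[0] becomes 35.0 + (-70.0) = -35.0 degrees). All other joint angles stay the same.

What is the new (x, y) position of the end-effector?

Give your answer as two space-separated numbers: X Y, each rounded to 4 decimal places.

Answer: 7.1246 -4.4354

Derivation:
joint[0] = (0.0000, 0.0000)  (base)
link 0: phi[0] = -35 = -35 deg
  cos(-35 deg) = 0.8192, sin(-35 deg) = -0.5736
  joint[1] = (0.0000, 0.0000) + 3.2 * (0.8192, -0.5736) = (0.0000 + 2.6213, 0.0000 + -1.8354) = (2.6213, -1.8354)
link 1: phi[1] = -35 + 5 = -30 deg
  cos(-30 deg) = 0.8660, sin(-30 deg) = -0.5000
  joint[2] = (2.6213, -1.8354) + 5.2 * (0.8660, -0.5000) = (2.6213 + 4.5033, -1.8354 + -2.6000) = (7.1246, -4.4354)
End effector: (7.1246, -4.4354)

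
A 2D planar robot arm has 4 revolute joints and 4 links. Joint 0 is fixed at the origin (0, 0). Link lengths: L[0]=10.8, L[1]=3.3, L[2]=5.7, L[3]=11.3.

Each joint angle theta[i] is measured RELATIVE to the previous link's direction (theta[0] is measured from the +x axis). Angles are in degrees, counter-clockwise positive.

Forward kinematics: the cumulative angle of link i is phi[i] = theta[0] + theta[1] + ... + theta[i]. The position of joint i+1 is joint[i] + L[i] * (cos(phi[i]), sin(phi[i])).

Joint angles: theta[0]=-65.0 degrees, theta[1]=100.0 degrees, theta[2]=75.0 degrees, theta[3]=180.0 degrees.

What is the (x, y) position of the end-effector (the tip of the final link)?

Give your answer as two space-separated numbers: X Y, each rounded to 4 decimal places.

Answer: 9.1828 -13.1576

Derivation:
joint[0] = (0.0000, 0.0000)  (base)
link 0: phi[0] = -65 = -65 deg
  cos(-65 deg) = 0.4226, sin(-65 deg) = -0.9063
  joint[1] = (0.0000, 0.0000) + 10.8 * (0.4226, -0.9063) = (0.0000 + 4.5643, 0.0000 + -9.7881) = (4.5643, -9.7881)
link 1: phi[1] = -65 + 100 = 35 deg
  cos(35 deg) = 0.8192, sin(35 deg) = 0.5736
  joint[2] = (4.5643, -9.7881) + 3.3 * (0.8192, 0.5736) = (4.5643 + 2.7032, -9.7881 + 1.8928) = (7.2675, -7.8953)
link 2: phi[2] = -65 + 100 + 75 = 110 deg
  cos(110 deg) = -0.3420, sin(110 deg) = 0.9397
  joint[3] = (7.2675, -7.8953) + 5.7 * (-0.3420, 0.9397) = (7.2675 + -1.9495, -7.8953 + 5.3562) = (5.3180, -2.5391)
link 3: phi[3] = -65 + 100 + 75 + 180 = 290 deg
  cos(290 deg) = 0.3420, sin(290 deg) = -0.9397
  joint[4] = (5.3180, -2.5391) + 11.3 * (0.3420, -0.9397) = (5.3180 + 3.8648, -2.5391 + -10.6185) = (9.1828, -13.1576)
End effector: (9.1828, -13.1576)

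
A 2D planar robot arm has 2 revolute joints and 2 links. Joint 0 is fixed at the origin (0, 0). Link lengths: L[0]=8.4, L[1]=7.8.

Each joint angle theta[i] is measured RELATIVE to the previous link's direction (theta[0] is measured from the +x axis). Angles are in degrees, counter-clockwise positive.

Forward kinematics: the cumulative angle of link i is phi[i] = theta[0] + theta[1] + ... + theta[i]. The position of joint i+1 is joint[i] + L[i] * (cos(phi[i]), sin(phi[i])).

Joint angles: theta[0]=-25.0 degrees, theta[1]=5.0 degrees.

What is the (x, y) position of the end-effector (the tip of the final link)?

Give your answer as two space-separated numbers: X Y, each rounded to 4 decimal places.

Answer: 14.9426 -6.2178

Derivation:
joint[0] = (0.0000, 0.0000)  (base)
link 0: phi[0] = -25 = -25 deg
  cos(-25 deg) = 0.9063, sin(-25 deg) = -0.4226
  joint[1] = (0.0000, 0.0000) + 8.4 * (0.9063, -0.4226) = (0.0000 + 7.6130, 0.0000 + -3.5500) = (7.6130, -3.5500)
link 1: phi[1] = -25 + 5 = -20 deg
  cos(-20 deg) = 0.9397, sin(-20 deg) = -0.3420
  joint[2] = (7.6130, -3.5500) + 7.8 * (0.9397, -0.3420) = (7.6130 + 7.3296, -3.5500 + -2.6678) = (14.9426, -6.2178)
End effector: (14.9426, -6.2178)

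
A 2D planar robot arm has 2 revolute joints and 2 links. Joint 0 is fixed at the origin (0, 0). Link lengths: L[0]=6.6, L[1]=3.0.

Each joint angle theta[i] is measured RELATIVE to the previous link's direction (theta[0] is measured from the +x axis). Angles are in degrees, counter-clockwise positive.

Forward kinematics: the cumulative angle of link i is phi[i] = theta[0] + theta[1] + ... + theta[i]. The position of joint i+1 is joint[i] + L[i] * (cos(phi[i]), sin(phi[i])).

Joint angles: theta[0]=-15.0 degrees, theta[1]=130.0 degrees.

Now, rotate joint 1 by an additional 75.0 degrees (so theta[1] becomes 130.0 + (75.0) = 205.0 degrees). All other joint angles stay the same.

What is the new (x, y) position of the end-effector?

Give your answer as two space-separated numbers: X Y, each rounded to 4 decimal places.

Answer: 3.4207 -2.2292

Derivation:
joint[0] = (0.0000, 0.0000)  (base)
link 0: phi[0] = -15 = -15 deg
  cos(-15 deg) = 0.9659, sin(-15 deg) = -0.2588
  joint[1] = (0.0000, 0.0000) + 6.6 * (0.9659, -0.2588) = (0.0000 + 6.3751, 0.0000 + -1.7082) = (6.3751, -1.7082)
link 1: phi[1] = -15 + 205 = 190 deg
  cos(190 deg) = -0.9848, sin(190 deg) = -0.1736
  joint[2] = (6.3751, -1.7082) + 3 * (-0.9848, -0.1736) = (6.3751 + -2.9544, -1.7082 + -0.5209) = (3.4207, -2.2292)
End effector: (3.4207, -2.2292)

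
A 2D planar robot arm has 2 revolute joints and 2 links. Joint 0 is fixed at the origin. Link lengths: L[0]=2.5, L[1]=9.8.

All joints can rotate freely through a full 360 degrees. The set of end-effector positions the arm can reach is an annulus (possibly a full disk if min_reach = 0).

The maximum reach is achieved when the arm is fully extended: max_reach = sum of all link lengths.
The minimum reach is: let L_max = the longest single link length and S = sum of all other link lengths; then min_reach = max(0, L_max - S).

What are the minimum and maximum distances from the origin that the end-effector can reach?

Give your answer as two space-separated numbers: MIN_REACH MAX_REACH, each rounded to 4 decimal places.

Answer: 7.3000 12.3000

Derivation:
Link lengths: [2.5, 9.8]
max_reach = 2.5 + 9.8 = 12.3
L_max = max([2.5, 9.8]) = 9.8
S (sum of others) = 12.3 - 9.8 = 2.5
min_reach = max(0, 9.8 - 2.5) = max(0, 7.3) = 7.3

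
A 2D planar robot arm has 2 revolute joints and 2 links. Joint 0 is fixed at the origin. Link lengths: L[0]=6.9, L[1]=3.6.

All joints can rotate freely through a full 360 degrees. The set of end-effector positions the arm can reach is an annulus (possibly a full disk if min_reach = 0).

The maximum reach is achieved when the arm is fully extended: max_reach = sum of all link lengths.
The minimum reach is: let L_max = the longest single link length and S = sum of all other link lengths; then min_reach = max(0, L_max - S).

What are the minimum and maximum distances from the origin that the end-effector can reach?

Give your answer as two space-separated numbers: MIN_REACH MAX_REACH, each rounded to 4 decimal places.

Link lengths: [6.9, 3.6]
max_reach = 6.9 + 3.6 = 10.5
L_max = max([6.9, 3.6]) = 6.9
S (sum of others) = 10.5 - 6.9 = 3.6
min_reach = max(0, 6.9 - 3.6) = max(0, 3.3) = 3.3

Answer: 3.3000 10.5000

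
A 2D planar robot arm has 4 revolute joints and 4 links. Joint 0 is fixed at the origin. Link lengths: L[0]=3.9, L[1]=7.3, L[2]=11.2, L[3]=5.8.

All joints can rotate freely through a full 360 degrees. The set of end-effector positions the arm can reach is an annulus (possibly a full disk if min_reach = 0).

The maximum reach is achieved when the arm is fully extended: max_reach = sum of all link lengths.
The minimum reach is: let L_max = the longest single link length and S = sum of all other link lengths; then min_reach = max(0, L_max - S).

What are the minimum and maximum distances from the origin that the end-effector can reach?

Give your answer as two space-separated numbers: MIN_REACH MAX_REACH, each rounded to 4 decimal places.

Link lengths: [3.9, 7.3, 11.2, 5.8]
max_reach = 3.9 + 7.3 + 11.2 + 5.8 = 28.2
L_max = max([3.9, 7.3, 11.2, 5.8]) = 11.2
S (sum of others) = 28.2 - 11.2 = 17
min_reach = max(0, 11.2 - 17) = max(0, -5.8) = 0

Answer: 0.0000 28.2000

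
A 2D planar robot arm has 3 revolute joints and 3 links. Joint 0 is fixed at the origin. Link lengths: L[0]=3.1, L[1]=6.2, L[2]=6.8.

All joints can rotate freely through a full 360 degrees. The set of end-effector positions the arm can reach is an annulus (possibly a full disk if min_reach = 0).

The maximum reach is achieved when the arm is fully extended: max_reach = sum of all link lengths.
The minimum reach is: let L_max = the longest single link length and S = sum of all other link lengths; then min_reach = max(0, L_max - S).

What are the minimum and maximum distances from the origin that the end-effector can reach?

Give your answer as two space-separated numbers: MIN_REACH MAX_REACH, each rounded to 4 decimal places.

Answer: 0.0000 16.1000

Derivation:
Link lengths: [3.1, 6.2, 6.8]
max_reach = 3.1 + 6.2 + 6.8 = 16.1
L_max = max([3.1, 6.2, 6.8]) = 6.8
S (sum of others) = 16.1 - 6.8 = 9.3
min_reach = max(0, 6.8 - 9.3) = max(0, -2.5) = 0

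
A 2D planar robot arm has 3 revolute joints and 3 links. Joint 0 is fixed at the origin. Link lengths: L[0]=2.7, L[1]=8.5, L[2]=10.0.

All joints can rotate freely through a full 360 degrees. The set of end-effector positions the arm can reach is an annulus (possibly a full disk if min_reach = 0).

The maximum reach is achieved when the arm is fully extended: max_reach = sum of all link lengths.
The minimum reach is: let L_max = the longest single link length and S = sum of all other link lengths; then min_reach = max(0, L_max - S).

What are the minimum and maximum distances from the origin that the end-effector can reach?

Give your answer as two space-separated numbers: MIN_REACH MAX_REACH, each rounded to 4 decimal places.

Answer: 0.0000 21.2000

Derivation:
Link lengths: [2.7, 8.5, 10.0]
max_reach = 2.7 + 8.5 + 10 = 21.2
L_max = max([2.7, 8.5, 10.0]) = 10
S (sum of others) = 21.2 - 10 = 11.2
min_reach = max(0, 10 - 11.2) = max(0, -1.2) = 0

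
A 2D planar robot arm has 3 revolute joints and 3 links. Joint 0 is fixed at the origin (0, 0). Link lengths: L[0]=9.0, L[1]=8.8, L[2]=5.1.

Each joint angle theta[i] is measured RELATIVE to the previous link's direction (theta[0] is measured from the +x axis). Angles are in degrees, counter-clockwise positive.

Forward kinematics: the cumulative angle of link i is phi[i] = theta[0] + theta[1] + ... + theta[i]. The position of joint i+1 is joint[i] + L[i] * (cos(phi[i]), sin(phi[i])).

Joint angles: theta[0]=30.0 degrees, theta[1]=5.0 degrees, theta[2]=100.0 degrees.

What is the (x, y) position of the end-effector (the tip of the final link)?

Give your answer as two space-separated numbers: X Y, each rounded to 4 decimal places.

joint[0] = (0.0000, 0.0000)  (base)
link 0: phi[0] = 30 = 30 deg
  cos(30 deg) = 0.8660, sin(30 deg) = 0.5000
  joint[1] = (0.0000, 0.0000) + 9 * (0.8660, 0.5000) = (0.0000 + 7.7942, 0.0000 + 4.5000) = (7.7942, 4.5000)
link 1: phi[1] = 30 + 5 = 35 deg
  cos(35 deg) = 0.8192, sin(35 deg) = 0.5736
  joint[2] = (7.7942, 4.5000) + 8.8 * (0.8192, 0.5736) = (7.7942 + 7.2085, 4.5000 + 5.0475) = (15.0028, 9.5475)
link 2: phi[2] = 30 + 5 + 100 = 135 deg
  cos(135 deg) = -0.7071, sin(135 deg) = 0.7071
  joint[3] = (15.0028, 9.5475) + 5.1 * (-0.7071, 0.7071) = (15.0028 + -3.6062, 9.5475 + 3.6062) = (11.3965, 13.1537)
End effector: (11.3965, 13.1537)

Answer: 11.3965 13.1537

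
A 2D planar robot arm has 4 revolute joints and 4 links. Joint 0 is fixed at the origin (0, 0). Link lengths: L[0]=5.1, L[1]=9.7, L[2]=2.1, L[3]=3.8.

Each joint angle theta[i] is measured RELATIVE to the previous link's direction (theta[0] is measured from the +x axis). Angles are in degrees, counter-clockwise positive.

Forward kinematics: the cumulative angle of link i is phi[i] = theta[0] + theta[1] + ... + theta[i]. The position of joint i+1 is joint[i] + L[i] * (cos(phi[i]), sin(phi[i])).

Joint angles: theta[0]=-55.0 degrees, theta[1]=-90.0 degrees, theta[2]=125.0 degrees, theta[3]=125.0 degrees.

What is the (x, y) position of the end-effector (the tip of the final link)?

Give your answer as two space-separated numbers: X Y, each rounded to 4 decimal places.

joint[0] = (0.0000, 0.0000)  (base)
link 0: phi[0] = -55 = -55 deg
  cos(-55 deg) = 0.5736, sin(-55 deg) = -0.8192
  joint[1] = (0.0000, 0.0000) + 5.1 * (0.5736, -0.8192) = (0.0000 + 2.9252, 0.0000 + -4.1777) = (2.9252, -4.1777)
link 1: phi[1] = -55 + -90 = -145 deg
  cos(-145 deg) = -0.8192, sin(-145 deg) = -0.5736
  joint[2] = (2.9252, -4.1777) + 9.7 * (-0.8192, -0.5736) = (2.9252 + -7.9458, -4.1777 + -5.5637) = (-5.0205, -9.7414)
link 2: phi[2] = -55 + -90 + 125 = -20 deg
  cos(-20 deg) = 0.9397, sin(-20 deg) = -0.3420
  joint[3] = (-5.0205, -9.7414) + 2.1 * (0.9397, -0.3420) = (-5.0205 + 1.9734, -9.7414 + -0.7182) = (-3.0472, -10.4596)
link 3: phi[3] = -55 + -90 + 125 + 125 = 105 deg
  cos(105 deg) = -0.2588, sin(105 deg) = 0.9659
  joint[4] = (-3.0472, -10.4596) + 3.8 * (-0.2588, 0.9659) = (-3.0472 + -0.9835, -10.4596 + 3.6705) = (-4.0307, -6.7891)
End effector: (-4.0307, -6.7891)

Answer: -4.0307 -6.7891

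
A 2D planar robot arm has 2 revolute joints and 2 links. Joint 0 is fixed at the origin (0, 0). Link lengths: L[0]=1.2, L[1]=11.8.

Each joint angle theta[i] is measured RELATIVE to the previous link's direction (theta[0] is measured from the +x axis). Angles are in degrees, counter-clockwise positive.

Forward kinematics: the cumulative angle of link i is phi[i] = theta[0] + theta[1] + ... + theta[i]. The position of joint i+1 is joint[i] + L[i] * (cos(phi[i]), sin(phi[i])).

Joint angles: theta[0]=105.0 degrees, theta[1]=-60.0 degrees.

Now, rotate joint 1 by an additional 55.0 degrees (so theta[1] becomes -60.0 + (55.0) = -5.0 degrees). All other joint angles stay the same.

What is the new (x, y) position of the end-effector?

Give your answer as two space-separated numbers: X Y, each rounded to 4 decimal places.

Answer: -2.3596 12.7798

Derivation:
joint[0] = (0.0000, 0.0000)  (base)
link 0: phi[0] = 105 = 105 deg
  cos(105 deg) = -0.2588, sin(105 deg) = 0.9659
  joint[1] = (0.0000, 0.0000) + 1.2 * (-0.2588, 0.9659) = (0.0000 + -0.3106, 0.0000 + 1.1591) = (-0.3106, 1.1591)
link 1: phi[1] = 105 + -5 = 100 deg
  cos(100 deg) = -0.1736, sin(100 deg) = 0.9848
  joint[2] = (-0.3106, 1.1591) + 11.8 * (-0.1736, 0.9848) = (-0.3106 + -2.0490, 1.1591 + 11.6207) = (-2.3596, 12.7798)
End effector: (-2.3596, 12.7798)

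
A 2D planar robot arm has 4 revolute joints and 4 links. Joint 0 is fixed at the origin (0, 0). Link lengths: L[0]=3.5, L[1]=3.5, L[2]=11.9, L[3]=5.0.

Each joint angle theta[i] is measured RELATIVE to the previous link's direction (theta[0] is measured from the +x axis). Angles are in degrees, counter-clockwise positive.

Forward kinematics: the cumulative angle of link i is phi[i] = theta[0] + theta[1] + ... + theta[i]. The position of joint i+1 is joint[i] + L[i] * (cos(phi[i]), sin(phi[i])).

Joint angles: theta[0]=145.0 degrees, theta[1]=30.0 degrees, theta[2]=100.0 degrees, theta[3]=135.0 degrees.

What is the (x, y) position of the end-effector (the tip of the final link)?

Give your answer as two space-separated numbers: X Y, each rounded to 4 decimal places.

joint[0] = (0.0000, 0.0000)  (base)
link 0: phi[0] = 145 = 145 deg
  cos(145 deg) = -0.8192, sin(145 deg) = 0.5736
  joint[1] = (0.0000, 0.0000) + 3.5 * (-0.8192, 0.5736) = (0.0000 + -2.8670, 0.0000 + 2.0075) = (-2.8670, 2.0075)
link 1: phi[1] = 145 + 30 = 175 deg
  cos(175 deg) = -0.9962, sin(175 deg) = 0.0872
  joint[2] = (-2.8670, 2.0075) + 3.5 * (-0.9962, 0.0872) = (-2.8670 + -3.4867, 2.0075 + 0.3050) = (-6.3537, 2.3126)
link 2: phi[2] = 145 + 30 + 100 = 275 deg
  cos(275 deg) = 0.0872, sin(275 deg) = -0.9962
  joint[3] = (-6.3537, 2.3126) + 11.9 * (0.0872, -0.9962) = (-6.3537 + 1.0372, 2.3126 + -11.8547) = (-5.3166, -9.5422)
link 3: phi[3] = 145 + 30 + 100 + 135 = 410 deg
  cos(410 deg) = 0.6428, sin(410 deg) = 0.7660
  joint[4] = (-5.3166, -9.5422) + 5 * (0.6428, 0.7660) = (-5.3166 + 3.2139, -9.5422 + 3.8302) = (-2.1026, -5.7119)
End effector: (-2.1026, -5.7119)

Answer: -2.1026 -5.7119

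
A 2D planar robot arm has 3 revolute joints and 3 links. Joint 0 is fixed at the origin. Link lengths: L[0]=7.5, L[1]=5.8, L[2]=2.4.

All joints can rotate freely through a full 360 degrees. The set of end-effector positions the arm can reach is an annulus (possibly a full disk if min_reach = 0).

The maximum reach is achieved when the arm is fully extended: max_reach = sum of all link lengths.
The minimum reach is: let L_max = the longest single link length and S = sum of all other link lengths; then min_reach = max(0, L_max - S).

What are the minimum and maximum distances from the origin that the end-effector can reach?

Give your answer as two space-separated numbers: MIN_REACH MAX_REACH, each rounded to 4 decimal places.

Answer: 0.0000 15.7000

Derivation:
Link lengths: [7.5, 5.8, 2.4]
max_reach = 7.5 + 5.8 + 2.4 = 15.7
L_max = max([7.5, 5.8, 2.4]) = 7.5
S (sum of others) = 15.7 - 7.5 = 8.2
min_reach = max(0, 7.5 - 8.2) = max(0, -0.7) = 0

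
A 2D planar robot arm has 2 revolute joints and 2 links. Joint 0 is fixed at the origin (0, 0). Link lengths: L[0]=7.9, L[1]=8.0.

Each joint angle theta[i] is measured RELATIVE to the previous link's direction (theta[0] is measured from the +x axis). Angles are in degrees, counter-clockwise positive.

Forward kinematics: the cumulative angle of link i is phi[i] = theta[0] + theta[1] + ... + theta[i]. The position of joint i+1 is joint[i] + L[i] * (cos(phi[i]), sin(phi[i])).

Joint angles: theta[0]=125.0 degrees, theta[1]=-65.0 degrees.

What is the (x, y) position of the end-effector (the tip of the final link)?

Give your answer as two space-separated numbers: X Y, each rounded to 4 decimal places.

Answer: -0.5313 13.3995

Derivation:
joint[0] = (0.0000, 0.0000)  (base)
link 0: phi[0] = 125 = 125 deg
  cos(125 deg) = -0.5736, sin(125 deg) = 0.8192
  joint[1] = (0.0000, 0.0000) + 7.9 * (-0.5736, 0.8192) = (0.0000 + -4.5313, 0.0000 + 6.4713) = (-4.5313, 6.4713)
link 1: phi[1] = 125 + -65 = 60 deg
  cos(60 deg) = 0.5000, sin(60 deg) = 0.8660
  joint[2] = (-4.5313, 6.4713) + 8 * (0.5000, 0.8660) = (-4.5313 + 4.0000, 6.4713 + 6.9282) = (-0.5313, 13.3995)
End effector: (-0.5313, 13.3995)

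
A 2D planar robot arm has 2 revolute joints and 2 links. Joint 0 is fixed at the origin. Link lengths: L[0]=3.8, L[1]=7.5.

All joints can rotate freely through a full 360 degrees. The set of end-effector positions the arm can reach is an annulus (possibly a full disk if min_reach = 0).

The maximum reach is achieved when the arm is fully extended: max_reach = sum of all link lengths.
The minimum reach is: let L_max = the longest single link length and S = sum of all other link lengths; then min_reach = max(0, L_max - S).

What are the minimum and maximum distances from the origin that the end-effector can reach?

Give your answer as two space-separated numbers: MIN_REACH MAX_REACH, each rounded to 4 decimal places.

Link lengths: [3.8, 7.5]
max_reach = 3.8 + 7.5 = 11.3
L_max = max([3.8, 7.5]) = 7.5
S (sum of others) = 11.3 - 7.5 = 3.8
min_reach = max(0, 7.5 - 3.8) = max(0, 3.7) = 3.7

Answer: 3.7000 11.3000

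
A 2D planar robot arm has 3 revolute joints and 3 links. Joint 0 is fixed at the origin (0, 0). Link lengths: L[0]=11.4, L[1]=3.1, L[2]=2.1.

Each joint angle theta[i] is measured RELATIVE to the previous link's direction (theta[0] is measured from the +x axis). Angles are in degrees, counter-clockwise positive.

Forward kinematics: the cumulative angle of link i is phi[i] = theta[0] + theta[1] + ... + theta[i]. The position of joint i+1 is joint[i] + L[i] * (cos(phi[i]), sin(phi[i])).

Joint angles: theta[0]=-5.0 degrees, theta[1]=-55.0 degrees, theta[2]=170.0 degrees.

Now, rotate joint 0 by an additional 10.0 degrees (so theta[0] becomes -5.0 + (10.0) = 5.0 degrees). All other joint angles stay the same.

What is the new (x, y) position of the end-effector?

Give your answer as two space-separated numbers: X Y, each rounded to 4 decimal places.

Answer: 12.2993 0.4375

Derivation:
joint[0] = (0.0000, 0.0000)  (base)
link 0: phi[0] = 5 = 5 deg
  cos(5 deg) = 0.9962, sin(5 deg) = 0.0872
  joint[1] = (0.0000, 0.0000) + 11.4 * (0.9962, 0.0872) = (0.0000 + 11.3566, 0.0000 + 0.9936) = (11.3566, 0.9936)
link 1: phi[1] = 5 + -55 = -50 deg
  cos(-50 deg) = 0.6428, sin(-50 deg) = -0.7660
  joint[2] = (11.3566, 0.9936) + 3.1 * (0.6428, -0.7660) = (11.3566 + 1.9926, 0.9936 + -2.3747) = (13.3493, -1.3812)
link 2: phi[2] = 5 + -55 + 170 = 120 deg
  cos(120 deg) = -0.5000, sin(120 deg) = 0.8660
  joint[3] = (13.3493, -1.3812) + 2.1 * (-0.5000, 0.8660) = (13.3493 + -1.0500, -1.3812 + 1.8187) = (12.2993, 0.4375)
End effector: (12.2993, 0.4375)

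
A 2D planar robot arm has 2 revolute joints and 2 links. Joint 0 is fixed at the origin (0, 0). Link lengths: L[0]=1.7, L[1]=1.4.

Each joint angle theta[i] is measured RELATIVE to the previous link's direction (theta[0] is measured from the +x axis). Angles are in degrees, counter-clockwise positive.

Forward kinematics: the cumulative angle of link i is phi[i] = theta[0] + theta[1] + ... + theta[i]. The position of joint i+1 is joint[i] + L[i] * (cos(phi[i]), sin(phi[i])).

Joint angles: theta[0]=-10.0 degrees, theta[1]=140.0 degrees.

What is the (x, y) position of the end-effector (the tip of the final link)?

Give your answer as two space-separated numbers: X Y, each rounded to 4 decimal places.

Answer: 0.7743 0.7773

Derivation:
joint[0] = (0.0000, 0.0000)  (base)
link 0: phi[0] = -10 = -10 deg
  cos(-10 deg) = 0.9848, sin(-10 deg) = -0.1736
  joint[1] = (0.0000, 0.0000) + 1.7 * (0.9848, -0.1736) = (0.0000 + 1.6742, 0.0000 + -0.2952) = (1.6742, -0.2952)
link 1: phi[1] = -10 + 140 = 130 deg
  cos(130 deg) = -0.6428, sin(130 deg) = 0.7660
  joint[2] = (1.6742, -0.2952) + 1.4 * (-0.6428, 0.7660) = (1.6742 + -0.8999, -0.2952 + 1.0725) = (0.7743, 0.7773)
End effector: (0.7743, 0.7773)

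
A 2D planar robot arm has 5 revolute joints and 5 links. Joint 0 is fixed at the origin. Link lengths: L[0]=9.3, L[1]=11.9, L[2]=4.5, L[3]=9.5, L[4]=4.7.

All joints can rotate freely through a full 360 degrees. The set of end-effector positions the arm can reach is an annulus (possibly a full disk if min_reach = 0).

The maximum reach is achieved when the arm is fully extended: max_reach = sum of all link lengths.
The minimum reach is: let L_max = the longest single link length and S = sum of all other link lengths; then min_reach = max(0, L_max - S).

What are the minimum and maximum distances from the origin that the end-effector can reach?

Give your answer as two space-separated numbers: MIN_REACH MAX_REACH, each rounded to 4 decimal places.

Link lengths: [9.3, 11.9, 4.5, 9.5, 4.7]
max_reach = 9.3 + 11.9 + 4.5 + 9.5 + 4.7 = 39.9
L_max = max([9.3, 11.9, 4.5, 9.5, 4.7]) = 11.9
S (sum of others) = 39.9 - 11.9 = 28
min_reach = max(0, 11.9 - 28) = max(0, -16.1) = 0

Answer: 0.0000 39.9000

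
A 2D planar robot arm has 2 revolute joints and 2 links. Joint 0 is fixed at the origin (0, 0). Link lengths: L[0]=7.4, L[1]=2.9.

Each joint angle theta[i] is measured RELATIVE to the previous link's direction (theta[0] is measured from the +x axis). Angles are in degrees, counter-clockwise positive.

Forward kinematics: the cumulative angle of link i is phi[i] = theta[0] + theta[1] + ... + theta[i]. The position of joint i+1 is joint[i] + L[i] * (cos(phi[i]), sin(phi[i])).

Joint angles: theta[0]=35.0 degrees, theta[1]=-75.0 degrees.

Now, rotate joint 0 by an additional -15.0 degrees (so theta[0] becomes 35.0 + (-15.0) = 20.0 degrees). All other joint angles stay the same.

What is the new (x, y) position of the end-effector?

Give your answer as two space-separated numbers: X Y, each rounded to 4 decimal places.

Answer: 8.6171 0.1554

Derivation:
joint[0] = (0.0000, 0.0000)  (base)
link 0: phi[0] = 20 = 20 deg
  cos(20 deg) = 0.9397, sin(20 deg) = 0.3420
  joint[1] = (0.0000, 0.0000) + 7.4 * (0.9397, 0.3420) = (0.0000 + 6.9537, 0.0000 + 2.5309) = (6.9537, 2.5309)
link 1: phi[1] = 20 + -75 = -55 deg
  cos(-55 deg) = 0.5736, sin(-55 deg) = -0.8192
  joint[2] = (6.9537, 2.5309) + 2.9 * (0.5736, -0.8192) = (6.9537 + 1.6634, 2.5309 + -2.3755) = (8.6171, 0.1554)
End effector: (8.6171, 0.1554)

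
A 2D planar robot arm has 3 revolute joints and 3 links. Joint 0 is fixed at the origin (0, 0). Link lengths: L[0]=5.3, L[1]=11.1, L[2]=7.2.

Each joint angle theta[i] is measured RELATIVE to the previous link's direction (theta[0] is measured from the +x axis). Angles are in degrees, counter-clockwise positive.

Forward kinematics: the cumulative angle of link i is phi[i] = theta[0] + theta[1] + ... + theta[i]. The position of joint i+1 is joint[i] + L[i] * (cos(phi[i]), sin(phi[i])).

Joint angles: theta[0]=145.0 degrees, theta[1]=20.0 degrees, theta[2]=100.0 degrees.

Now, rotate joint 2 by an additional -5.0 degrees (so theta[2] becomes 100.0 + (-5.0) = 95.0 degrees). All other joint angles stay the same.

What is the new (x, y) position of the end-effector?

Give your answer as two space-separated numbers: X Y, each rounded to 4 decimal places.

joint[0] = (0.0000, 0.0000)  (base)
link 0: phi[0] = 145 = 145 deg
  cos(145 deg) = -0.8192, sin(145 deg) = 0.5736
  joint[1] = (0.0000, 0.0000) + 5.3 * (-0.8192, 0.5736) = (0.0000 + -4.3415, 0.0000 + 3.0400) = (-4.3415, 3.0400)
link 1: phi[1] = 145 + 20 = 165 deg
  cos(165 deg) = -0.9659, sin(165 deg) = 0.2588
  joint[2] = (-4.3415, 3.0400) + 11.1 * (-0.9659, 0.2588) = (-4.3415 + -10.7218, 3.0400 + 2.8729) = (-15.0633, 5.9128)
link 2: phi[2] = 145 + 20 + 95 = 260 deg
  cos(260 deg) = -0.1736, sin(260 deg) = -0.9848
  joint[3] = (-15.0633, 5.9128) + 7.2 * (-0.1736, -0.9848) = (-15.0633 + -1.2503, 5.9128 + -7.0906) = (-16.3135, -1.1778)
End effector: (-16.3135, -1.1778)

Answer: -16.3135 -1.1778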